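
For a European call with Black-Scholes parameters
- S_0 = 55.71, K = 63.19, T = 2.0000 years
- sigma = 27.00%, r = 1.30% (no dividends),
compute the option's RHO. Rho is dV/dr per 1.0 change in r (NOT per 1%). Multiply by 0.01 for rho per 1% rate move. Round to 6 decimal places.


Answer: Rho = 40.063130

Derivation:
d1 = -0.0709369438; d2 = -0.4527746056
phi(d1) = 0.3979397933; exp(-qT) = 1.0000000000; exp(-rT) = 0.9743350896
N(d2) = 0.3253555257
Rho = K*T*exp(-rT)*N(d2) = 63.1900 * 2.0000 * 0.9743350896 * 0.3253555257 = 40.063130


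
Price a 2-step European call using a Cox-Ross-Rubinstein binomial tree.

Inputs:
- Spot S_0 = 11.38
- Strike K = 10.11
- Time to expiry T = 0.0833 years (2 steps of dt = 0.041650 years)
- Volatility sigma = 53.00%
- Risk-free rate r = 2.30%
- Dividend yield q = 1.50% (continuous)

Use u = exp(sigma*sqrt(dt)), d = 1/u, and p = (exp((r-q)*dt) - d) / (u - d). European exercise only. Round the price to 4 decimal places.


dt = T/N = 0.041650
u = exp(sigma*sqrt(dt)) = 1.114231; d = 1/u = 0.897480
p = (exp((r-q)*dt) - d) / (u - d) = 0.474523
Discount per step: exp(-r*dt) = 0.999043
Stock lattice S(k, i) with i counting down-moves:
  k=0: S(0,0) = 11.3800
  k=1: S(1,0) = 12.6799; S(1,1) = 10.2133
  k=2: S(2,0) = 14.1284; S(2,1) = 11.3800; S(2,2) = 9.1663
Terminal payoffs V(N, i) = max(S_T - K, 0):
  V(2,0) = 4.018383; V(2,1) = 1.270000; V(2,2) = 0.000000
Backward induction: V(k, i) = exp(-r*dt) * [p * V(k+1, i) + (1-p) * V(k+1, i+1)].
  V(1,0) = exp(-r*dt) * [p*4.018383 + (1-p)*1.270000] = 2.571706
  V(1,1) = exp(-r*dt) * [p*1.270000 + (1-p)*0.000000] = 0.602067
  V(0,0) = exp(-r*dt) * [p*2.571706 + (1-p)*0.602067] = 1.535234

Answer: Price = V(0,0) = 1.5352


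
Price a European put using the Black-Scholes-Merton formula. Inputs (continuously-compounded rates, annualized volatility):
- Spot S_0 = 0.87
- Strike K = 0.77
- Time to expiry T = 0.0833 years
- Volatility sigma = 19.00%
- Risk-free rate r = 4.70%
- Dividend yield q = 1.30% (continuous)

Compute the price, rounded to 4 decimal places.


Answer: Price = 0.0002

Derivation:
d1 = (ln(S/K) + (r - q + 0.5*sigma^2) * T) / (sigma * sqrt(T)) = 2.30570161
d2 = d1 - sigma * sqrt(T) = 2.25086430
exp(-rT) = 0.99609255; exp(-qT) = 0.99891769
P = K * exp(-rT) * N(-d2) - S_0 * exp(-qT) * N(-d1)
N(-d1) = 0.01056366; N(-d2) = 0.01219707
P = 0.7700 * 0.99609255 * 0.01219707 - 0.8700 * 0.99891769 * 0.01056366 = 0.0002


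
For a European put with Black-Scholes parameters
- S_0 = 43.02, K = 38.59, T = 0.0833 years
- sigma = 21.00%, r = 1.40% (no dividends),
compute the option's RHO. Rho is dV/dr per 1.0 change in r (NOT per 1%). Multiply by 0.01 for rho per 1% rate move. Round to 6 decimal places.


d1 = 1.8425268637; d2 = 1.7819172110
phi(d1) = 0.0730660717; exp(-qT) = 1.0000000000; exp(-rT) = 0.9988344797
N(-d2) = 0.0373813667
Rho = -K*T*exp(-rT)*N(-d2) = -38.5900 * 0.0833 * 0.9988344797 * 0.0373813667 = -0.120024

Answer: Rho = -0.120024


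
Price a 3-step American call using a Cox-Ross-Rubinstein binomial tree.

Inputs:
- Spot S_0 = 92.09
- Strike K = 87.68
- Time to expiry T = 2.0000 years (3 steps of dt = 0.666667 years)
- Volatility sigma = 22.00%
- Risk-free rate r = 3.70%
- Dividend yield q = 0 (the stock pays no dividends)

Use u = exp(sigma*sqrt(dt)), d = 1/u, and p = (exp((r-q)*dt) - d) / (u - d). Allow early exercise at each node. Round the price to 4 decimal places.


dt = T/N = 0.666667
u = exp(sigma*sqrt(dt)) = 1.196774; d = 1/u = 0.835580
p = (exp((r-q)*dt) - d) / (u - d) = 0.524354
Discount per step: exp(-r*dt) = 0.975635
Stock lattice S(k, i) with i counting down-moves:
  k=0: S(0,0) = 92.0900
  k=1: S(1,0) = 110.2109; S(1,1) = 76.9486
  k=2: S(2,0) = 131.8975; S(2,1) = 92.0900; S(2,2) = 64.2967
  k=3: S(3,0) = 157.8514; S(3,1) = 110.2109; S(3,2) = 76.9486; S(3,3) = 53.7250
Terminal payoffs V(N, i) = max(S_T - K, 0):
  V(3,0) = 70.171403; V(3,1) = 22.530878; V(3,2) = 0.000000; V(3,3) = 0.000000
Backward induction: V(k, i) = exp(-r*dt) * [p * V(k+1, i) + (1-p) * V(k+1, i+1)]; then take max(V_cont, immediate exercise) for American.
  V(2,0) = exp(-r*dt) * [p*70.171403 + (1-p)*22.530878] = 46.353784; exercise = 44.217467; V(2,0) = max -> 46.353784
  V(2,1) = exp(-r*dt) * [p*22.530878 + (1-p)*0.000000] = 11.526313; exercise = 4.410000; V(2,1) = max -> 11.526313
  V(2,2) = exp(-r*dt) * [p*0.000000 + (1-p)*0.000000] = 0.000000; exercise = 0.000000; V(2,2) = max -> 0.000000
  V(1,0) = exp(-r*dt) * [p*46.353784 + (1-p)*11.526313] = 29.062461; exercise = 22.530878; V(1,0) = max -> 29.062461
  V(1,1) = exp(-r*dt) * [p*11.526313 + (1-p)*0.000000] = 5.896614; exercise = 0.000000; V(1,1) = max -> 5.896614
  V(0,0) = exp(-r*dt) * [p*29.062461 + (1-p)*5.896614] = 17.604093; exercise = 4.410000; V(0,0) = max -> 17.604093

Answer: Price = V(0,0) = 17.6041


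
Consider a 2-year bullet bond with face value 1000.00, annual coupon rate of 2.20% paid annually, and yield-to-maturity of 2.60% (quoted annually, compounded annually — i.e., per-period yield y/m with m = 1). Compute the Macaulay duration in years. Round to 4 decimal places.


Coupon per period c = face * coupon_rate / m = 22.000000
Periods per year m = 1; per-period yield y/m = 0.026000
Number of cashflows N = 2
Cashflows (t years, CF_t, discount factor 1/(1+y/m)^(m*t), PV):
  t = 1.0000: CF_t = 22.000000, DF = 0.974659, PV = 21.442495
  t = 2.0000: CF_t = 1022.000000, DF = 0.949960, PV = 970.859030
Price P = sum_t PV_t = 992.301525
Macaulay numerator sum_t t * PV_t:
  t * PV_t at t = 1.0000: 21.442495
  t * PV_t at t = 2.0000: 1941.718059
Macaulay duration D = (sum_t t * PV_t) / P = 1963.160555 / 992.301525 = 1.978391

Answer: Macaulay duration = 1.9784 years


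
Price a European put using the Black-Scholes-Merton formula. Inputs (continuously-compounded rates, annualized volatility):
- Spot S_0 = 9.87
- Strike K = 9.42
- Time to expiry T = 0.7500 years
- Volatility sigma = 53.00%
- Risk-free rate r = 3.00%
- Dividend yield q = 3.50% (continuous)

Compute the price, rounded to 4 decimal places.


Answer: Price = 1.5139

Derivation:
d1 = (ln(S/K) + (r - q + 0.5*sigma^2) * T) / (sigma * sqrt(T)) = 0.32299428
d2 = d1 - sigma * sqrt(T) = -0.13599918
exp(-rT) = 0.97775124; exp(-qT) = 0.97409154
P = K * exp(-rT) * N(-d2) - S_0 * exp(-qT) * N(-d1)
N(-d1) = 0.37334979; N(-d2) = 0.55408904
P = 9.4200 * 0.97775124 * 0.55408904 - 9.8700 * 0.97409154 * 0.37334979 = 1.5139


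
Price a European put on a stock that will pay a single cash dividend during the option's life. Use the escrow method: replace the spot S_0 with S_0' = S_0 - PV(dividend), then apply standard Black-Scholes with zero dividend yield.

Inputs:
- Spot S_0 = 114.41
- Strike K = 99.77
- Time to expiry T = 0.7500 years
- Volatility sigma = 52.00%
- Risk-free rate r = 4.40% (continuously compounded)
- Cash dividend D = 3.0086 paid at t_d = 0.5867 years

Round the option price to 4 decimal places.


Answer: Price = 11.9761

Derivation:
PV(D) = D * exp(-r * t_d) = 3.0086 * 0.97451555 = 2.93192749
S_0' = S_0 - PV(D) = 114.4100 - 2.93192749 = 111.47807251
d1 = (ln(S_0'/K) + (r + sigma^2/2)*T) / (sigma*sqrt(T)) = 0.54484184
d2 = d1 - sigma*sqrt(T) = 0.09450863
exp(-rT) = 0.96753856
N(-d1) = 0.29293115; N(-d2) = 0.46235256
P = K * exp(-rT) * N(-d2) - S_0' * N(-d1) = 99.7700 * 0.96753856 * 0.46235256 - 111.47807251 * 0.29293115 = 11.9761


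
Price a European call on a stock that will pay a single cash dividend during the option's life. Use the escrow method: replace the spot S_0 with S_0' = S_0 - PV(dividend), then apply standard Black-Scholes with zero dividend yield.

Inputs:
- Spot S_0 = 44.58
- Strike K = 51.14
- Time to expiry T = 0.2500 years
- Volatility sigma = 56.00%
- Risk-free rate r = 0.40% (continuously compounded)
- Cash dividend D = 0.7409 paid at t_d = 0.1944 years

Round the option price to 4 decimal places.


Answer: Price = 2.4234

Derivation:
PV(D) = D * exp(-r * t_d) = 0.7409 * 0.99922270 = 0.74032410
S_0' = S_0 - PV(D) = 44.5800 - 0.74032410 = 43.83967590
d1 = (ln(S_0'/K) + (r + sigma^2/2)*T) / (sigma*sqrt(T)) = -0.40652757
d2 = d1 - sigma*sqrt(T) = -0.68652757
exp(-rT) = 0.99900050
N(d1) = 0.34217750; N(d2) = 0.24619024
C = S_0' * N(d1) - K * exp(-rT) * N(d2) = 43.83967590 * 0.34217750 - 51.1400 * 0.99900050 * 0.24619024 = 2.4234


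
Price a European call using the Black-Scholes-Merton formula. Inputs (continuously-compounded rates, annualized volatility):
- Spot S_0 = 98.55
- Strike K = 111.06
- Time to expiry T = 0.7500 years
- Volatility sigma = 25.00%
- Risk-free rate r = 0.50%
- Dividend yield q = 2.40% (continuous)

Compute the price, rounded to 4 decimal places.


d1 = (ln(S/K) + (r - q + 0.5*sigma^2) * T) / (sigma * sqrt(T)) = -0.50954192
d2 = d1 - sigma * sqrt(T) = -0.72604827
exp(-rT) = 0.99625702; exp(-qT) = 0.98216103
C = S_0 * exp(-qT) * N(d1) - K * exp(-rT) * N(d2)
N(d1) = 0.30518621; N(d2) = 0.23390459
C = 98.5500 * 0.98216103 * 0.30518621 - 111.0600 * 0.99625702 * 0.23390459 = 3.6594

Answer: Price = 3.6594


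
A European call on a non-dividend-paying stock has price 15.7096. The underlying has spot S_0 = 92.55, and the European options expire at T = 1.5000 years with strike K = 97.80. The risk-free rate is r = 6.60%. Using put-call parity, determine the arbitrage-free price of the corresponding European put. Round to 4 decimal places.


Answer: Put price = 11.7412

Derivation:
Put-call parity: C - P = S_0 * exp(-qT) - K * exp(-rT).
S_0 * exp(-qT) = 92.5500 * 1.00000000 = 92.55000000
K * exp(-rT) = 97.8000 * 0.90574271 = 88.58163684
P = C - S*exp(-qT) + K*exp(-rT)
P = 15.7096 - 92.55000000 + 88.58163684 = 11.7412


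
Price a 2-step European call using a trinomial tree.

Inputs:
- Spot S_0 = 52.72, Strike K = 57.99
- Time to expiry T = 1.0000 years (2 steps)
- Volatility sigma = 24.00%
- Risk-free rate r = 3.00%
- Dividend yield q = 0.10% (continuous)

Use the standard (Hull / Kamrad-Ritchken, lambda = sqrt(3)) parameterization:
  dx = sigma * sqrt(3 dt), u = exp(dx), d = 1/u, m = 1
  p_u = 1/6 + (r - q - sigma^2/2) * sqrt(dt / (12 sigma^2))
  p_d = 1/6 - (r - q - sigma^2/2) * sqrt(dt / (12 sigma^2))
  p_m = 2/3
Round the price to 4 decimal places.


dt = T/N = 0.500000; dx = sigma*sqrt(3*dt) = 0.293939
u = exp(dx) = 1.341702; d = 1/u = 0.745322
p_u = 0.166837, p_m = 0.666667, p_d = 0.166497
Discount per step: exp(-r*dt) = 0.985112
Stock lattice S(k, j) with j the centered position index:
  k=0: S(0,+0) = 52.7200
  k=1: S(1,-1) = 39.2934; S(1,+0) = 52.7200; S(1,+1) = 70.7345
  k=2: S(2,-2) = 29.2862; S(2,-1) = 39.2934; S(2,+0) = 52.7200; S(2,+1) = 70.7345; S(2,+2) = 94.9046
Terminal payoffs V(N, j) = max(S_T - K, 0):
  V(2,-2) = 0.000000; V(2,-1) = 0.000000; V(2,+0) = 0.000000; V(2,+1) = 12.744516; V(2,+2) = 36.914624
Backward induction: V(k, j) = exp(-r*dt) * [p_u * V(k+1, j+1) + p_m * V(k+1, j) + p_d * V(k+1, j-1)]
  V(1,-1) = exp(-r*dt) * [p_u*0.000000 + p_m*0.000000 + p_d*0.000000] = 0.000000
  V(1,+0) = exp(-r*dt) * [p_u*12.744516 + p_m*0.000000 + p_d*0.000000] = 2.094598
  V(1,+1) = exp(-r*dt) * [p_u*36.914624 + p_m*12.744516 + p_d*0.000000] = 14.436875
  V(0,+0) = exp(-r*dt) * [p_u*14.436875 + p_m*2.094598 + p_d*0.000000] = 3.748351

Answer: Price = V(0,0) = 3.7484


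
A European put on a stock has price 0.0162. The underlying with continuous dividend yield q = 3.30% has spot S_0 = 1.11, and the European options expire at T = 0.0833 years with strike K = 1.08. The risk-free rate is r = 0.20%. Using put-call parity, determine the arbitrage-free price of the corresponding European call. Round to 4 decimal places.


Answer: Call price = 0.0433

Derivation:
Put-call parity: C - P = S_0 * exp(-qT) - K * exp(-rT).
S_0 * exp(-qT) = 1.1100 * 0.99725487 = 1.10695291
K * exp(-rT) = 1.0800 * 0.99983341 = 1.07982009
C = P + S*exp(-qT) - K*exp(-rT)
C = 0.0162 + 1.10695291 - 1.07982009 = 0.0433


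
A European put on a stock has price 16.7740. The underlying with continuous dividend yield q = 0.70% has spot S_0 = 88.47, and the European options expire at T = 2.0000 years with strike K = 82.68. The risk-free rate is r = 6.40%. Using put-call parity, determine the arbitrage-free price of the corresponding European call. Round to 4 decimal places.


Put-call parity: C - P = S_0 * exp(-qT) - K * exp(-rT).
S_0 * exp(-qT) = 88.4700 * 0.98609754 = 87.24004974
K * exp(-rT) = 82.6800 * 0.87985338 = 72.74627739
C = P + S*exp(-qT) - K*exp(-rT)
C = 16.7740 + 87.24004974 - 72.74627739 = 31.2678

Answer: Call price = 31.2678


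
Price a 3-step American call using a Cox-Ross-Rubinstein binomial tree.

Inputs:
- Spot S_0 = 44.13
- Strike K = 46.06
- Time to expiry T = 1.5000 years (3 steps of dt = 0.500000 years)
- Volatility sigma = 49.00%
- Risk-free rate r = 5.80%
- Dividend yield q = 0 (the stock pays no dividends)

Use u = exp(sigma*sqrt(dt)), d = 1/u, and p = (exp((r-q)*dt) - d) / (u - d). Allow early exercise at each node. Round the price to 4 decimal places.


dt = T/N = 0.500000
u = exp(sigma*sqrt(dt)) = 1.414084; d = 1/u = 0.707171
p = (exp((r-q)*dt) - d) / (u - d) = 0.455860
Discount per step: exp(-r*dt) = 0.971416
Stock lattice S(k, i) with i counting down-moves:
  k=0: S(0,0) = 44.1300
  k=1: S(1,0) = 62.4035; S(1,1) = 31.2075
  k=2: S(2,0) = 88.2439; S(2,1) = 44.1300; S(2,2) = 22.0690
  k=3: S(3,0) = 124.7843; S(3,1) = 62.4035; S(3,2) = 31.2075; S(3,3) = 15.6066
Terminal payoffs V(N, i) = max(S_T - K, 0):
  V(3,0) = 78.724318; V(3,1) = 16.343549; V(3,2) = 0.000000; V(3,3) = 0.000000
Backward induction: V(k, i) = exp(-r*dt) * [p * V(k+1, i) + (1-p) * V(k+1, i+1)]; then take max(V_cont, immediate exercise) for American.
  V(2,0) = exp(-r*dt) * [p*78.724318 + (1-p)*16.343549] = 43.500449; exercise = 42.183891; V(2,0) = max -> 43.500449
  V(2,1) = exp(-r*dt) * [p*16.343549 + (1-p)*0.000000] = 7.237409; exercise = 0.000000; V(2,1) = max -> 7.237409
  V(2,2) = exp(-r*dt) * [p*0.000000 + (1-p)*0.000000] = 0.000000; exercise = 0.000000; V(2,2) = max -> 0.000000
  V(1,0) = exp(-r*dt) * [p*43.500449 + (1-p)*7.237409] = 23.088888; exercise = 16.343549; V(1,0) = max -> 23.088888
  V(1,1) = exp(-r*dt) * [p*7.237409 + (1-p)*0.000000] = 3.204939; exercise = 0.000000; V(1,1) = max -> 3.204939
  V(0,0) = exp(-r*dt) * [p*23.088888 + (1-p)*3.204939] = 11.918534; exercise = 0.000000; V(0,0) = max -> 11.918534

Answer: Price = V(0,0) = 11.9185


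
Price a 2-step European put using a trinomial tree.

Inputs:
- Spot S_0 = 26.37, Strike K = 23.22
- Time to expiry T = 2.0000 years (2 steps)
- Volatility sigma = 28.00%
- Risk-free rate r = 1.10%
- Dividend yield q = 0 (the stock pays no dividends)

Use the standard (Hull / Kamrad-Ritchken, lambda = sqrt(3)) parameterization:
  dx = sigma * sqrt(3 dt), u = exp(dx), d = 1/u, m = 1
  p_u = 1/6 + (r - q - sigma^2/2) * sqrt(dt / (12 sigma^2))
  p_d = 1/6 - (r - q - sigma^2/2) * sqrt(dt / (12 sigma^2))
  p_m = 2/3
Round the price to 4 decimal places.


dt = T/N = 1.000000; dx = sigma*sqrt(3*dt) = 0.484974
u = exp(dx) = 1.624133; d = 1/u = 0.615713
p_u = 0.137593, p_m = 0.666667, p_d = 0.195740
Discount per step: exp(-r*dt) = 0.989060
Stock lattice S(k, j) with j the centered position index:
  k=0: S(0,+0) = 26.3700
  k=1: S(1,-1) = 16.2364; S(1,+0) = 26.3700; S(1,+1) = 42.8284
  k=2: S(2,-2) = 9.9969; S(2,-1) = 16.2364; S(2,+0) = 26.3700; S(2,+1) = 42.8284; S(2,+2) = 69.5590
Terminal payoffs V(N, j) = max(K - S_T, 0):
  V(2,-2) = 13.223065; V(2,-1) = 6.983646; V(2,+0) = 0.000000; V(2,+1) = 0.000000; V(2,+2) = 0.000000
Backward induction: V(k, j) = exp(-r*dt) * [p_u * V(k+1, j+1) + p_m * V(k+1, j) + p_d * V(k+1, j-1)]
  V(1,-1) = exp(-r*dt) * [p_u*0.000000 + p_m*6.983646 + p_d*13.223065] = 7.164804
  V(1,+0) = exp(-r*dt) * [p_u*0.000000 + p_m*0.000000 + p_d*6.983646] = 1.352027
  V(1,+1) = exp(-r*dt) * [p_u*0.000000 + p_m*0.000000 + p_d*0.000000] = 0.000000
  V(0,+0) = exp(-r*dt) * [p_u*0.000000 + p_m*1.352027 + p_d*7.164804] = 2.278590

Answer: Price = V(0,0) = 2.2786


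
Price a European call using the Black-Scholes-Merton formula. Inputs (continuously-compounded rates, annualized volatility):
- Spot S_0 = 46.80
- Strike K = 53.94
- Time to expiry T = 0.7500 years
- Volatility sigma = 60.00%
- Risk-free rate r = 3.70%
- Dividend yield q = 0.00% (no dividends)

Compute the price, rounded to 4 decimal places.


d1 = (ln(S/K) + (r - q + 0.5*sigma^2) * T) / (sigma * sqrt(T)) = 0.03995434
d2 = d1 - sigma * sqrt(T) = -0.47966090
exp(-rT) = 0.97263149; exp(-qT) = 1.00000000
C = S_0 * exp(-qT) * N(d1) - K * exp(-rT) * N(d2)
N(d1) = 0.51593524; N(d2) = 0.31573427
C = 46.8000 * 1.00000000 * 0.51593524 - 53.9400 * 0.97263149 * 0.31573427 = 7.5812

Answer: Price = 7.5812


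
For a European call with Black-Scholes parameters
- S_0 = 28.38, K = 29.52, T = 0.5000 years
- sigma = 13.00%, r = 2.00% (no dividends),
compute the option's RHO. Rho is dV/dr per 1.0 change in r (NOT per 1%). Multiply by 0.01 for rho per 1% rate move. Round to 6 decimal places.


Answer: Rho = 5.221681

Derivation:
d1 = -0.2736865282; d2 = -0.3656104097
phi(d1) = 0.3842773617; exp(-qT) = 1.0000000000; exp(-rT) = 0.9900498337
N(d2) = 0.3573279031
Rho = K*T*exp(-rT)*N(d2) = 29.5200 * 0.5000 * 0.9900498337 * 0.3573279031 = 5.221681


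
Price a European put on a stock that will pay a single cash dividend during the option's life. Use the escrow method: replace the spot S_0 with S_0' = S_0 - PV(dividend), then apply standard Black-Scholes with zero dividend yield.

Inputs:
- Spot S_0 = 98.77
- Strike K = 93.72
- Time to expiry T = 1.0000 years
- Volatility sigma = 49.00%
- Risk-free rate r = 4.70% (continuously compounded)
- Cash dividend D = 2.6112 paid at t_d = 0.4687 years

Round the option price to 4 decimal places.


PV(D) = D * exp(-r * t_d) = 2.6112 * 0.97821196 = 2.55430708
S_0' = S_0 - PV(D) = 98.7700 - 2.55430708 = 96.21569292
d1 = (ln(S_0'/K) + (r + sigma^2/2)*T) / (sigma*sqrt(T)) = 0.39455277
d2 = d1 - sigma*sqrt(T) = -0.09544723
exp(-rT) = 0.95408740
N(-d1) = 0.34658649; N(-d2) = 0.53802020
P = K * exp(-rT) * N(-d2) - S_0' * N(-d1) = 93.7200 * 0.95408740 * 0.53802020 - 96.21569292 * 0.34658649 = 14.7611

Answer: Price = 14.7611


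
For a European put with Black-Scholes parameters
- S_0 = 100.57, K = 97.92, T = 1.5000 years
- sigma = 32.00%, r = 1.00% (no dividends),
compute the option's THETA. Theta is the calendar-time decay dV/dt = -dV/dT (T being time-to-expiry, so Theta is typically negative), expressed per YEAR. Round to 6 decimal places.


Answer: Theta = -4.490532

Derivation:
d1 = 0.3023670135; d2 = -0.0895513454
phi(d1) = 0.3811160189; exp(-qT) = 1.0000000000; exp(-rT) = 0.9851119396
Theta = -S*exp(-qT)*phi(d1)*sigma/(2*sqrt(T)) + r*K*exp(-rT)*N(-d2) - q*S*exp(-qT)*N(-d1)
N(-d1) = 0.3811861490; N(-d2) = 0.5356781251; sqrt(T) = 1.2247448714
Term 1 = -100.5700 * 1.0000000000 * 0.3811160189 * 0.3200 / (2 * 1.2247448714) = -5.0072584311
Term 2 = 0.0100 * 97.9200 * 0.9851119396 * 0.5356781251 = 0.5167266961
Term 3 = 0 (no dividend yield, q = 0)
Theta = -5.0072584311 + (0.5167266961) + (0.0000000000) = -4.490532


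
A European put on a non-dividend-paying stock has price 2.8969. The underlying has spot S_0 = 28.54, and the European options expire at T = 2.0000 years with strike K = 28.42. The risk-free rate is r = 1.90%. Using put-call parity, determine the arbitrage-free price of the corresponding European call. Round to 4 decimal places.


Answer: Call price = 4.0766

Derivation:
Put-call parity: C - P = S_0 * exp(-qT) - K * exp(-rT).
S_0 * exp(-qT) = 28.5400 * 1.00000000 = 28.54000000
K * exp(-rT) = 28.4200 * 0.96271294 = 27.36030178
C = P + S*exp(-qT) - K*exp(-rT)
C = 2.8969 + 28.54000000 - 27.36030178 = 4.0766


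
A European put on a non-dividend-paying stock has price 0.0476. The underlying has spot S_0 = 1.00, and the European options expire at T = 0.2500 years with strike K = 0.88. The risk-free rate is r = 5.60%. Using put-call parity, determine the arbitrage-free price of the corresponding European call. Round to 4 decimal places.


Put-call parity: C - P = S_0 * exp(-qT) - K * exp(-rT).
S_0 * exp(-qT) = 1.0000 * 1.00000000 = 1.00000000
K * exp(-rT) = 0.8800 * 0.98609754 = 0.86776584
C = P + S*exp(-qT) - K*exp(-rT)
C = 0.0476 + 1.00000000 - 0.86776584 = 0.1798

Answer: Call price = 0.1798


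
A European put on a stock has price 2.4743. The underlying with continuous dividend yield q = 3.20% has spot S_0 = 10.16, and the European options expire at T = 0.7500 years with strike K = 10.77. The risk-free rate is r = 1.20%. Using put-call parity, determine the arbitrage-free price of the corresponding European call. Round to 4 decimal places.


Answer: Call price = 1.7199

Derivation:
Put-call parity: C - P = S_0 * exp(-qT) - K * exp(-rT).
S_0 * exp(-qT) = 10.1600 * 0.97628571 = 9.91906281
K * exp(-rT) = 10.7700 * 0.99104038 = 10.67350488
C = P + S*exp(-qT) - K*exp(-rT)
C = 2.4743 + 9.91906281 - 10.67350488 = 1.7199


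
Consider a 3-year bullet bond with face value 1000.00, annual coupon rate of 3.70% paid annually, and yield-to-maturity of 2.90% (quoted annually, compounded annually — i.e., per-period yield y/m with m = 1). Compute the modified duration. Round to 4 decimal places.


Answer: Modified duration = 2.8139

Derivation:
Coupon per period c = face * coupon_rate / m = 37.000000
Periods per year m = 1; per-period yield y/m = 0.029000
Number of cashflows N = 3
Cashflows (t years, CF_t, discount factor 1/(1+y/m)^(m*t), PV):
  t = 1.0000: CF_t = 37.000000, DF = 0.971817, PV = 35.957240
  t = 2.0000: CF_t = 37.000000, DF = 0.944429, PV = 34.943868
  t = 3.0000: CF_t = 1037.000000, DF = 0.917812, PV = 951.771360
Price P = sum_t PV_t = 1022.672468
First compute Macaulay numerator sum_t t * PV_t:
  t * PV_t at t = 1.0000: 35.957240
  t * PV_t at t = 2.0000: 69.887736
  t * PV_t at t = 3.0000: 2855.314079
Macaulay duration D = 2961.159055 / 1022.672468 = 2.895511
Modified duration = D / (1 + y/m) = 2.895511 / (1 + 0.029000) = 2.813907


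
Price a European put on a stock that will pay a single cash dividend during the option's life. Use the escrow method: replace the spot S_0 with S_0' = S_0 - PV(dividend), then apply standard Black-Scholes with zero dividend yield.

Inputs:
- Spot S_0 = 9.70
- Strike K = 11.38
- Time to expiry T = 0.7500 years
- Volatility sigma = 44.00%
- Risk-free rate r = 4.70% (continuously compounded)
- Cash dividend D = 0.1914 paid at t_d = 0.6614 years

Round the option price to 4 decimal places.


PV(D) = D * exp(-r * t_d) = 0.1914 * 0.96939240 = 0.18554170
S_0' = S_0 - PV(D) = 9.7000 - 0.18554170 = 9.51445830
d1 = (ln(S_0'/K) + (r + sigma^2/2)*T) / (sigma*sqrt(T)) = -0.18683806
d2 = d1 - sigma*sqrt(T) = -0.56788923
exp(-rT) = 0.96536405
N(-d1) = 0.57410620; N(-d2) = 0.71494491
P = K * exp(-rT) * N(-d2) - S_0' * N(-d1) = 11.3800 * 0.96536405 * 0.71494491 - 9.51445830 * 0.57410620 = 2.3920

Answer: Price = 2.3920


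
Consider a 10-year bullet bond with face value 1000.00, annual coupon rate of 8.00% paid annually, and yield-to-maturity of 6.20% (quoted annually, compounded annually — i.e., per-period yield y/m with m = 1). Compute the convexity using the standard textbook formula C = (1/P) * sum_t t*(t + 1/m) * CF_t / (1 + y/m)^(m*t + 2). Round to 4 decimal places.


Answer: Convexity = 64.6961

Derivation:
Coupon per period c = face * coupon_rate / m = 80.000000
Periods per year m = 1; per-period yield y/m = 0.062000
Number of cashflows N = 10
Cashflows (t years, CF_t, discount factor 1/(1+y/m)^(m*t), PV):
  t = 1.0000: CF_t = 80.000000, DF = 0.941620, PV = 75.329567
  t = 2.0000: CF_t = 80.000000, DF = 0.886647, PV = 70.931796
  t = 3.0000: CF_t = 80.000000, DF = 0.834885, PV = 66.790768
  t = 4.0000: CF_t = 80.000000, DF = 0.786144, PV = 62.891495
  t = 5.0000: CF_t = 80.000000, DF = 0.740248, PV = 59.219864
  t = 6.0000: CF_t = 80.000000, DF = 0.697032, PV = 55.762583
  t = 7.0000: CF_t = 80.000000, DF = 0.656339, PV = 52.507141
  t = 8.0000: CF_t = 80.000000, DF = 0.618022, PV = 49.441752
  t = 9.0000: CF_t = 80.000000, DF = 0.581942, PV = 46.555322
  t = 10.0000: CF_t = 1080.000000, DF = 0.547968, PV = 591.804943
Price P = sum_t PV_t = 1131.235230
Convexity numerator sum_t t*(t + 1/m) * CF_t / (1+y/m)^(m*t + 2):
  t = 1.0000: term = 133.581536
  t = 2.0000: term = 377.348971
  t = 3.0000: term = 710.638364
  t = 4.0000: term = 1115.251670
  t = 5.0000: term = 1575.214223
  t = 6.0000: term = 2076.553590
  t = 7.0000: term = 2607.098041
  t = 8.0000: term = 3156.293028
  t = 9.0000: term = 3715.034166
  t = 10.0000: term = 57719.457388
Convexity = (1/P) * sum = 73186.470976 / 1131.235230 = 64.696068


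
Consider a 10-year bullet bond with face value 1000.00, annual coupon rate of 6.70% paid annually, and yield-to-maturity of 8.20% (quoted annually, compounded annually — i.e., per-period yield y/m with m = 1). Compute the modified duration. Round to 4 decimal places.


Answer: Modified duration = 6.8895

Derivation:
Coupon per period c = face * coupon_rate / m = 67.000000
Periods per year m = 1; per-period yield y/m = 0.082000
Number of cashflows N = 10
Cashflows (t years, CF_t, discount factor 1/(1+y/m)^(m*t), PV):
  t = 1.0000: CF_t = 67.000000, DF = 0.924214, PV = 61.922366
  t = 2.0000: CF_t = 67.000000, DF = 0.854172, PV = 57.229543
  t = 3.0000: CF_t = 67.000000, DF = 0.789438, PV = 52.892369
  t = 4.0000: CF_t = 67.000000, DF = 0.729610, PV = 48.883890
  t = 5.0000: CF_t = 67.000000, DF = 0.674316, PV = 45.179196
  t = 6.0000: CF_t = 67.000000, DF = 0.623213, PV = 41.755264
  t = 7.0000: CF_t = 67.000000, DF = 0.575982, PV = 38.590817
  t = 8.0000: CF_t = 67.000000, DF = 0.532331, PV = 35.666190
  t = 9.0000: CF_t = 67.000000, DF = 0.491988, PV = 32.963207
  t = 10.0000: CF_t = 1067.000000, DF = 0.454703, PV = 485.167624
Price P = sum_t PV_t = 900.250467
First compute Macaulay numerator sum_t t * PV_t:
  t * PV_t at t = 1.0000: 61.922366
  t * PV_t at t = 2.0000: 114.459087
  t * PV_t at t = 3.0000: 158.677107
  t * PV_t at t = 4.0000: 195.535561
  t * PV_t at t = 5.0000: 225.895980
  t * PV_t at t = 6.0000: 250.531586
  t * PV_t at t = 7.0000: 270.135722
  t * PV_t at t = 8.0000: 285.329519
  t * PV_t at t = 9.0000: 296.668862
  t * PV_t at t = 10.0000: 4851.676237
Macaulay duration D = 6710.832026 / 900.250467 = 7.454405
Modified duration = D / (1 + y/m) = 7.454405 / (1 + 0.082000) = 6.889469


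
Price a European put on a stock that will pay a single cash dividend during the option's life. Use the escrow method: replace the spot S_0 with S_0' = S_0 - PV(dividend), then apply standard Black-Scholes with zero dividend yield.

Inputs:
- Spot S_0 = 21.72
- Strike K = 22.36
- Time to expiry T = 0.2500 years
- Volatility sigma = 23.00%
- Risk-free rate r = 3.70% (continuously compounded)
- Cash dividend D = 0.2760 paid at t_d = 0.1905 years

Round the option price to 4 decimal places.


PV(D) = D * exp(-r * t_d) = 0.2760 * 0.99297628 = 0.27406145
S_0' = S_0 - PV(D) = 21.7200 - 0.27406145 = 21.44593855
d1 = (ln(S_0'/K) + (r + sigma^2/2)*T) / (sigma*sqrt(T)) = -0.22500753
d2 = d1 - sigma*sqrt(T) = -0.34000753
exp(-rT) = 0.99079265
N(-d1) = 0.58901329; N(-d2) = 0.63307457
P = K * exp(-rT) * N(-d2) - S_0' * N(-d1) = 22.3600 * 0.99079265 * 0.63307457 - 21.44593855 * 0.58901329 = 1.3933

Answer: Price = 1.3933


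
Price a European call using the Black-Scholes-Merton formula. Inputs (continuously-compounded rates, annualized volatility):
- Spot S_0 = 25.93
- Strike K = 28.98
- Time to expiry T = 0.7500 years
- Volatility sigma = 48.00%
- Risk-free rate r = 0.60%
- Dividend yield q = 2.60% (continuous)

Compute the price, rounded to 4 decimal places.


Answer: Price = 2.9594

Derivation:
d1 = (ln(S/K) + (r - q + 0.5*sigma^2) * T) / (sigma * sqrt(T)) = -0.09575676
d2 = d1 - sigma * sqrt(T) = -0.51144895
exp(-rT) = 0.99551011; exp(-qT) = 0.98068890
C = S_0 * exp(-qT) * N(d1) - K * exp(-rT) * N(d2)
N(d1) = 0.46185688; N(d2) = 0.30451836
C = 25.9300 * 0.98068890 * 0.46185688 - 28.9800 * 0.99551011 * 0.30451836 = 2.9594


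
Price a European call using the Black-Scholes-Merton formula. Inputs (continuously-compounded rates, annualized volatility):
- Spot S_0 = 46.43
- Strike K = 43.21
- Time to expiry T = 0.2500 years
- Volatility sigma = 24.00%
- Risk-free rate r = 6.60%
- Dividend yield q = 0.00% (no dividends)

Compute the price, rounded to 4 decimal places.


Answer: Price = 4.6421

Derivation:
d1 = (ln(S/K) + (r - q + 0.5*sigma^2) * T) / (sigma * sqrt(T)) = 0.79644877
d2 = d1 - sigma * sqrt(T) = 0.67644877
exp(-rT) = 0.98363538; exp(-qT) = 1.00000000
C = S_0 * exp(-qT) * N(d1) - K * exp(-rT) * N(d2)
N(d1) = 0.78711438; N(d2) = 0.75062212
C = 46.4300 * 1.00000000 * 0.78711438 - 43.2100 * 0.98363538 * 0.75062212 = 4.6421


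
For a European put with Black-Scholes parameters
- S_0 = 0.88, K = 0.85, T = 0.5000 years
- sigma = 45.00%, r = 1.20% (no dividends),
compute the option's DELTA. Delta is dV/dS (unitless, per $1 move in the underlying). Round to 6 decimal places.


d1 = 0.2869613989; d2 = -0.0312366527
phi(d1) = 0.3828500214; exp(-qT) = 1.0000000000; exp(-rT) = 0.9940179641
N(-d1) = 0.3870709385
Delta = -exp(-qT) * N(-d1) = -1.0000000000 * 0.3870709385 = -0.387071

Answer: Delta = -0.387071


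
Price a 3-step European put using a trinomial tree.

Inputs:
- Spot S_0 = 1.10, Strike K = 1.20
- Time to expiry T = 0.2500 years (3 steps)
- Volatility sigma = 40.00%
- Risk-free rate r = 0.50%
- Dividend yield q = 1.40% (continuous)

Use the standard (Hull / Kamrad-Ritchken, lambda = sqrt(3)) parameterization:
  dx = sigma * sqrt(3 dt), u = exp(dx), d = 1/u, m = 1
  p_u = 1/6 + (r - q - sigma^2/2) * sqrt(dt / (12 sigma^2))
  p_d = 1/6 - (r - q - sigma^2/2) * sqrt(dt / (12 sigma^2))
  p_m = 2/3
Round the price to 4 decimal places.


dt = T/N = 0.083333; dx = sigma*sqrt(3*dt) = 0.200000
u = exp(dx) = 1.221403; d = 1/u = 0.818731
p_u = 0.148125, p_m = 0.666667, p_d = 0.185208
Discount per step: exp(-r*dt) = 0.999583
Stock lattice S(k, j) with j the centered position index:
  k=0: S(0,+0) = 1.1000
  k=1: S(1,-1) = 0.9006; S(1,+0) = 1.1000; S(1,+1) = 1.3435
  k=2: S(2,-2) = 0.7374; S(2,-1) = 0.9006; S(2,+0) = 1.1000; S(2,+1) = 1.3435; S(2,+2) = 1.6410
  k=3: S(3,-3) = 0.6037; S(3,-2) = 0.7374; S(3,-1) = 0.9006; S(3,+0) = 1.1000; S(3,+1) = 1.3435; S(3,+2) = 1.6410; S(3,+3) = 2.0043
Terminal payoffs V(N, j) = max(K - S_T, 0):
  V(3,-3) = 0.596307; V(3,-2) = 0.462648; V(3,-1) = 0.299396; V(3,+0) = 0.100000; V(3,+1) = 0.000000; V(3,+2) = 0.000000; V(3,+3) = 0.000000
Backward induction: V(k, j) = exp(-r*dt) * [p_u * V(k+1, j+1) + p_m * V(k+1, j) + p_d * V(k+1, j-1)]
  V(2,-2) = exp(-r*dt) * [p_u*0.299396 + p_m*0.462648 + p_d*0.596307] = 0.463028
  V(2,-1) = exp(-r*dt) * [p_u*0.100000 + p_m*0.299396 + p_d*0.462648] = 0.299971
  V(2,+0) = exp(-r*dt) * [p_u*0.000000 + p_m*0.100000 + p_d*0.299396] = 0.122066
  V(2,+1) = exp(-r*dt) * [p_u*0.000000 + p_m*0.000000 + p_d*0.100000] = 0.018513
  V(2,+2) = exp(-r*dt) * [p_u*0.000000 + p_m*0.000000 + p_d*0.000000] = 0.000000
  V(1,-1) = exp(-r*dt) * [p_u*0.122066 + p_m*0.299971 + p_d*0.463028] = 0.303692
  V(1,+0) = exp(-r*dt) * [p_u*0.018513 + p_m*0.122066 + p_d*0.299971] = 0.139619
  V(1,+1) = exp(-r*dt) * [p_u*0.000000 + p_m*0.018513 + p_d*0.122066] = 0.034935
  V(0,+0) = exp(-r*dt) * [p_u*0.034935 + p_m*0.139619 + p_d*0.303692] = 0.154436

Answer: Price = V(0,0) = 0.1544


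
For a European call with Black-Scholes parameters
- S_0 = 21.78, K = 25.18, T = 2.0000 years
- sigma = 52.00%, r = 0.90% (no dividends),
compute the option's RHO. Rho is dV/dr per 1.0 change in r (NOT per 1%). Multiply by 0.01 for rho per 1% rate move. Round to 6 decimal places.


d1 = 0.1949195444; d2 = -0.5404715080
phi(d1) = 0.3914351792; exp(-qT) = 1.0000000000; exp(-rT) = 0.9821610324
N(d2) = 0.2944359525
Rho = K*T*exp(-rT)*N(d2) = 25.1800 * 2.0000 * 0.9821610324 * 0.2944359525 = 14.563282

Answer: Rho = 14.563282


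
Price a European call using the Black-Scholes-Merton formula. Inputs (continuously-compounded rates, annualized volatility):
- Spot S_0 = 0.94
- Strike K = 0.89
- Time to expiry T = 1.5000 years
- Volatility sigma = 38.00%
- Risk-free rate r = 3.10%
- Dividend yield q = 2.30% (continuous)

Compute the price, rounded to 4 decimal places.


d1 = (ln(S/K) + (r - q + 0.5*sigma^2) * T) / (sigma * sqrt(T)) = 0.37592880
d2 = d1 - sigma * sqrt(T) = -0.08947425
exp(-rT) = 0.95456456; exp(-qT) = 0.96608834
C = S_0 * exp(-qT) * N(d1) - K * exp(-rT) * N(d2)
N(d1) = 0.64651509; N(d2) = 0.46435251
C = 0.9400 * 0.96608834 * 0.64651509 - 0.8900 * 0.95456456 * 0.46435251 = 0.1926

Answer: Price = 0.1926


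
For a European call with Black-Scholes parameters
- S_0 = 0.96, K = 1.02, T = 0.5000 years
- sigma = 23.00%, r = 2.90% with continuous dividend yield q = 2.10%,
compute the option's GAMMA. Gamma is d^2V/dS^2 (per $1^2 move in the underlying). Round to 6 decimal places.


Answer: Gamma = 2.440072

Derivation:
d1 = -0.2668536251; d2 = -0.4294881848
phi(d1) = 0.3849876736; exp(-qT) = 0.9895549326; exp(-rT) = 0.9856046187
Gamma = exp(-qT) * phi(d1) / (S * sigma * sqrt(T)) = 0.9895549326 * 0.3849876736 / (0.9600 * 0.2300 * 0.7071067812) = 2.440072


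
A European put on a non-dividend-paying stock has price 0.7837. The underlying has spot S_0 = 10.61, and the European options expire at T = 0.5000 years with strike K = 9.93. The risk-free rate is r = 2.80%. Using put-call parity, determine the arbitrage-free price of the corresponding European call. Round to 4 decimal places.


Answer: Call price = 1.6018

Derivation:
Put-call parity: C - P = S_0 * exp(-qT) - K * exp(-rT).
S_0 * exp(-qT) = 10.6100 * 1.00000000 = 10.61000000
K * exp(-rT) = 9.9300 * 0.98609754 = 9.79194861
C = P + S*exp(-qT) - K*exp(-rT)
C = 0.7837 + 10.61000000 - 9.79194861 = 1.6018


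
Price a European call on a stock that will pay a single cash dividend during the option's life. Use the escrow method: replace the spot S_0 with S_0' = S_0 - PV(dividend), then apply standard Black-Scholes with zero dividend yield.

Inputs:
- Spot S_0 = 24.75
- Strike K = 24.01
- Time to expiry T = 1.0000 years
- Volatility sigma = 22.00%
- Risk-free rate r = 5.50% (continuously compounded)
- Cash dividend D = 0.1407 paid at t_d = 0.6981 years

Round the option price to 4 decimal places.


PV(D) = D * exp(-r * t_d) = 0.1407 * 0.96233226 = 0.13540015
S_0' = S_0 - PV(D) = 24.7500 - 0.13540015 = 24.61459985
d1 = (ln(S_0'/K) + (r + sigma^2/2)*T) / (sigma*sqrt(T)) = 0.47304248
d2 = d1 - sigma*sqrt(T) = 0.25304248
exp(-rT) = 0.94648515
N(d1) = 0.68190857; N(d2) = 0.59988231
C = S_0' * N(d1) - K * exp(-rT) * N(d2) = 24.61459985 * 0.68190857 - 24.0100 * 0.94648515 * 0.59988231 = 3.1525

Answer: Price = 3.1525


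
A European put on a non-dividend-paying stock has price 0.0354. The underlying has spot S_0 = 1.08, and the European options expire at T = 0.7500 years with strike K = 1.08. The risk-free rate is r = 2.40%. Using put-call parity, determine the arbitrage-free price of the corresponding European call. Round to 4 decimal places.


Answer: Call price = 0.0547

Derivation:
Put-call parity: C - P = S_0 * exp(-qT) - K * exp(-rT).
S_0 * exp(-qT) = 1.0800 * 1.00000000 = 1.08000000
K * exp(-rT) = 1.0800 * 0.98216103 = 1.06073391
C = P + S*exp(-qT) - K*exp(-rT)
C = 0.0354 + 1.08000000 - 1.06073391 = 0.0547


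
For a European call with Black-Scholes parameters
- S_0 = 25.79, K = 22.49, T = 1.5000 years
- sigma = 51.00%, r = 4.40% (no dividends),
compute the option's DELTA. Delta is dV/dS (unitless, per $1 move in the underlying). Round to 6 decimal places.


d1 = 0.6371732054; d2 = 0.0125533210
phi(d1) = 0.3256495812; exp(-qT) = 1.0000000000; exp(-rT) = 0.9361308643
N(d1) = 0.7379939856
Delta = exp(-qT) * N(d1) = 1.0000000000 * 0.7379939856 = 0.737994

Answer: Delta = 0.737994


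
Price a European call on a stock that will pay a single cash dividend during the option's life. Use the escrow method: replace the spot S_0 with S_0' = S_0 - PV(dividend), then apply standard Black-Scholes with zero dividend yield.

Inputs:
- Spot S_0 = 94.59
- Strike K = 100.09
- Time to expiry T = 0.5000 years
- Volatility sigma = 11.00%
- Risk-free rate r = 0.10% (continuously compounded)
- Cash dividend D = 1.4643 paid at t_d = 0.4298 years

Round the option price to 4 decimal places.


PV(D) = D * exp(-r * t_d) = 1.4643 * 0.99957029 = 1.46367078
S_0' = S_0 - PV(D) = 94.5900 - 1.46367078 = 93.12632922
d1 = (ln(S_0'/K) + (r + sigma^2/2)*T) / (sigma*sqrt(T)) = -0.88179855
d2 = d1 - sigma*sqrt(T) = -0.95958030
exp(-rT) = 0.99950012
N(d1) = 0.18894288; N(d2) = 0.16863324
C = S_0' * N(d1) - K * exp(-rT) * N(d2) = 93.12632922 * 0.18894288 - 100.0900 * 0.99950012 * 0.16863324 = 0.7255

Answer: Price = 0.7255


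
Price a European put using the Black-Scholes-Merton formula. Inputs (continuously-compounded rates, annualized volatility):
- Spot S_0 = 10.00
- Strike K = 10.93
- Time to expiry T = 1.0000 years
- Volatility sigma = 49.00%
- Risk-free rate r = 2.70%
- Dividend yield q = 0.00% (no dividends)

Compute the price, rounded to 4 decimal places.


Answer: Price = 2.3323

Derivation:
d1 = (ln(S/K) + (r - q + 0.5*sigma^2) * T) / (sigma * sqrt(T)) = 0.11861998
d2 = d1 - sigma * sqrt(T) = -0.37138002
exp(-rT) = 0.97336124; exp(-qT) = 1.00000000
P = K * exp(-rT) * N(-d2) - S_0 * exp(-qT) * N(-d1)
N(-d1) = 0.45278822; N(-d2) = 0.64482275
P = 10.9300 * 0.97336124 * 0.64482275 - 10.0000 * 1.00000000 * 0.45278822 = 2.3323


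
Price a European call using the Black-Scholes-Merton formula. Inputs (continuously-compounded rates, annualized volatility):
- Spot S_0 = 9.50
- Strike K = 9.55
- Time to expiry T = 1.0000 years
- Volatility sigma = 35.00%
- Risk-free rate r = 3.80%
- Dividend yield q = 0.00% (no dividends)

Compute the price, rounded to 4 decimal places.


Answer: Price = 1.4572

Derivation:
d1 = (ln(S/K) + (r - q + 0.5*sigma^2) * T) / (sigma * sqrt(T)) = 0.26857327
d2 = d1 - sigma * sqrt(T) = -0.08142673
exp(-rT) = 0.96271294; exp(-qT) = 1.00000000
C = S_0 * exp(-qT) * N(d1) - K * exp(-rT) * N(d2)
N(d1) = 0.60587096; N(d2) = 0.46755130
C = 9.5000 * 1.00000000 * 0.60587096 - 9.5500 * 0.96271294 * 0.46755130 = 1.4572


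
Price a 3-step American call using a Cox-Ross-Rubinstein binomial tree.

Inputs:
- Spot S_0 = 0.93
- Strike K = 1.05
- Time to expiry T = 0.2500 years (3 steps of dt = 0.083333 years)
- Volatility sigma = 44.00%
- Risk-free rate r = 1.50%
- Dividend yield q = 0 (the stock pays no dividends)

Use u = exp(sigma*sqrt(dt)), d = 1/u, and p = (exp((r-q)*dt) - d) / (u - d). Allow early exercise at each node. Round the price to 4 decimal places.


dt = T/N = 0.083333
u = exp(sigma*sqrt(dt)) = 1.135436; d = 1/u = 0.880719
p = (exp((r-q)*dt) - d) / (u - d) = 0.473199
Discount per step: exp(-r*dt) = 0.998751
Stock lattice S(k, i) with i counting down-moves:
  k=0: S(0,0) = 0.9300
  k=1: S(1,0) = 1.0560; S(1,1) = 0.8191
  k=2: S(2,0) = 1.1990; S(2,1) = 0.9300; S(2,2) = 0.7214
  k=3: S(3,0) = 1.3614; S(3,1) = 1.0560; S(3,2) = 0.8191; S(3,3) = 0.6353
Terminal payoffs V(N, i) = max(S_T - K, 0):
  V(3,0) = 0.311355; V(3,1) = 0.005956; V(3,2) = 0.000000; V(3,3) = 0.000000
Backward induction: V(k, i) = exp(-r*dt) * [p * V(k+1, i) + (1-p) * V(k+1, i+1)]; then take max(V_cont, immediate exercise) for American.
  V(2,0) = exp(-r*dt) * [p*0.311355 + (1-p)*0.005956] = 0.150282; exercise = 0.148971; V(2,0) = max -> 0.150282
  V(2,1) = exp(-r*dt) * [p*0.005956 + (1-p)*0.000000] = 0.002815; exercise = 0.000000; V(2,1) = max -> 0.002815
  V(2,2) = exp(-r*dt) * [p*0.000000 + (1-p)*0.000000] = 0.000000; exercise = 0.000000; V(2,2) = max -> 0.000000
  V(1,0) = exp(-r*dt) * [p*0.150282 + (1-p)*0.002815] = 0.072506; exercise = 0.005956; V(1,0) = max -> 0.072506
  V(1,1) = exp(-r*dt) * [p*0.002815 + (1-p)*0.000000] = 0.001330; exercise = 0.000000; V(1,1) = max -> 0.001330
  V(0,0) = exp(-r*dt) * [p*0.072506 + (1-p)*0.001330] = 0.034967; exercise = 0.000000; V(0,0) = max -> 0.034967

Answer: Price = V(0,0) = 0.0350


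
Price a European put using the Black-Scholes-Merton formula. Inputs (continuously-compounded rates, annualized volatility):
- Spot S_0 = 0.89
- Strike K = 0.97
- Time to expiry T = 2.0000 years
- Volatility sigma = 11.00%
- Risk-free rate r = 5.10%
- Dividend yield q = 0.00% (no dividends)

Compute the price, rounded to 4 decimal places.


Answer: Price = 0.0480

Derivation:
d1 = (ln(S/K) + (r - q + 0.5*sigma^2) * T) / (sigma * sqrt(T)) = 0.18015404
d2 = d1 - sigma * sqrt(T) = 0.02459055
exp(-rT) = 0.90302955; exp(-qT) = 1.00000000
P = K * exp(-rT) * N(-d2) - S_0 * exp(-qT) * N(-d1)
N(-d1) = 0.42851582; N(-d2) = 0.49019078
P = 0.9700 * 0.90302955 * 0.49019078 - 0.8900 * 1.00000000 * 0.42851582 = 0.0480
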